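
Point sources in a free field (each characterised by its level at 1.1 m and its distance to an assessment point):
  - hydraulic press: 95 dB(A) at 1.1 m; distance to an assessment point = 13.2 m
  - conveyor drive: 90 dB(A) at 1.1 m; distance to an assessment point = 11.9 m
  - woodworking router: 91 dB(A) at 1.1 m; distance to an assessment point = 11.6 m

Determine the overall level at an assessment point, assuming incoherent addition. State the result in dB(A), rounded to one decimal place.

Propagate each source to the receiver with L = L_ref − 20·log₁₀(r/r_ref), then add intensities.
hydraulic press: 95 − 20·log₁₀(13.2/1.1) = 95 − 21.58 = 73.42 dB(A).
conveyor drive: 90 − 20·log₁₀(11.9/1.1) = 90 − 20.68 = 69.32 dB(A).
woodworking router: 91 − 20·log₁₀(11.6/1.1) = 91 − 20.46 = 70.54 dB(A).
Σ 10^(L/10) = 4.183e+07 → L_total = 10·log₁₀(4.183e+07) = 76.21 dB(A).

76.2 dB(A)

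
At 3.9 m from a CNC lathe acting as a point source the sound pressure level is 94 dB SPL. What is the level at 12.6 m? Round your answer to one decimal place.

83.8 dB SPL

Point-source attenuation: ΔL = 20·log₁₀(r₂/r₁) = 20·log₁₀(12.6/3.9) = 10.186 dB.
L₂ = 94 − 20·log₁₀(12.6/3.9) = 94 − 10.186 = 83.81 dB SPL.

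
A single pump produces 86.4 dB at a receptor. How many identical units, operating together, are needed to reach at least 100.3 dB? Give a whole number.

N identical sources give L₁ + 10·log₁₀ N, so require 10·log₁₀ N ≥ 100.3 − 86.4 = 13.9 dB.
N ≥ 10^(13.9/10) = 24.547, so N = 25.

25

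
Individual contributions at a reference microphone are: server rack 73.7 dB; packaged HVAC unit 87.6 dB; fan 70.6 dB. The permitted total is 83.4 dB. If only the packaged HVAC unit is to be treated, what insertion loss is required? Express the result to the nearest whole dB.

5 dB

Fixed contribution from the other sources: Σ 10^(L/10) = 10^(73.7/10) + 10^(70.6/10) = 3.492e+07 (75.43 dB).
To meet 83.4 dB overall, the treated packaged HVAC unit may contribute at most 10^(83.4/10) − 3.492e+07 = 1.839e+08, i.e. 82.64 dB.
Required insertion loss = 87.6 − 82.64 = 4.96 dB.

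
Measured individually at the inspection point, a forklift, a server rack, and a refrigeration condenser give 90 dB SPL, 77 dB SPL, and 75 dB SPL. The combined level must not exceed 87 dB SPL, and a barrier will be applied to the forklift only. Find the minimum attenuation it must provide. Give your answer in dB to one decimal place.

Fixed contribution from the other sources: Σ 10^(L/10) = 10^(77/10) + 10^(75/10) = 8.174e+07 (79.12 dB SPL).
To meet 87 dB SPL overall, the treated forklift may contribute at most 10^(87/10) − 8.174e+07 = 4.194e+08, i.e. 86.23 dB SPL.
So the forklift must be reduced from 90 to 86.23 dB SPL: IL = 3.77 dB.

3.8 dB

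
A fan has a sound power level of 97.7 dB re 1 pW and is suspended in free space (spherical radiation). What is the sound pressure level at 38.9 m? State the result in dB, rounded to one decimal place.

Free-field spherical radiation: L_p = L_w − 10·log₁₀(4π·r²), r = 38.9 m.
4π·r² = 1.902e+04 m², 10·log₁₀ of that is 42.791 dB.
L_p = 97.7 − 42.791 = 54.91 dB.

54.9 dB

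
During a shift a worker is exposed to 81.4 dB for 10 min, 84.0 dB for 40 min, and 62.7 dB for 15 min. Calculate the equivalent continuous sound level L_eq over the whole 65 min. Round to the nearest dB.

82 dB

The energy average is taken in the linear domain: L_eq = 10·log₁₀[(Σ tᵢ·10^(Lᵢ/10))/T], T = 65 min.
Σ tᵢ·10^(Lᵢ/10) = 10·10^(81.4/10) + 40·10^(84.0/10) + 15·10^(62.7/10) = 1.146e+10.
L_eq = 10·log₁₀(1.146e+10/65) = 82.46 dB.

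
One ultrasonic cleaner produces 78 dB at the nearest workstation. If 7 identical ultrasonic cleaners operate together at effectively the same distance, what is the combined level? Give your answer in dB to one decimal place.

L_total = L₁ + 10·log₁₀ N for N identical incoherent sources.
L_total = 78 + 10·log₁₀(7) = 78 + 8.451 = 86.45 dB.

86.5 dB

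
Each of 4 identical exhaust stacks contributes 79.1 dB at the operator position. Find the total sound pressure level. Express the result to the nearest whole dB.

85 dB

N identical incoherent sources raise the level by 10·log₁₀ N.
L_total = 79.1 + 10·log₁₀(4) = 79.1 + 6.021 = 85.12 dB.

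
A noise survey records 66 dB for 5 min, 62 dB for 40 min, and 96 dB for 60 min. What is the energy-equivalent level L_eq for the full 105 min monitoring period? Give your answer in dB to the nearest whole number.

94 dB

The energy average is taken in the linear domain: L_eq = 10·log₁₀[(Σ tᵢ·10^(Lᵢ/10))/T], T = 105 min.
Σ tᵢ·10^(Lᵢ/10) = 5·10^(66/10) + 40·10^(62/10) + 60·10^(96/10) = 2.389e+11.
L_eq = 10·log₁₀(2.389e+11/105) = 93.57 dB.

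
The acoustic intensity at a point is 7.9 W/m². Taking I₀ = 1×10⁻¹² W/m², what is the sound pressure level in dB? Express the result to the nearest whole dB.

Dividing by I₀ shifts the exponent by 12: I/I₀ = 7.9×10^12.
L = 10·(0.8976 + 12) = 128.98 dB.

129 dB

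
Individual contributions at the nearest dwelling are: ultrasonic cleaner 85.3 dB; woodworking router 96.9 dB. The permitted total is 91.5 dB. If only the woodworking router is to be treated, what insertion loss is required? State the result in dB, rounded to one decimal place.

6.6 dB

The untreated sources together contribute 10^(85.3/10) = 3.388e+08, i.e. 85.30 dB.
To meet 91.5 dB overall, the treated woodworking router may contribute at most 10^(91.5/10) − 3.388e+08 = 1.074e+09, i.e. 90.31 dB.
So the woodworking router must be reduced from 96.9 to 90.31 dB: IL = 6.59 dB.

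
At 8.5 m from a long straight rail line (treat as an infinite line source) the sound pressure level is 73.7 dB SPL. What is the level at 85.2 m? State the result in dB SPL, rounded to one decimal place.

Cylindrical spreading from a line source gives a 10·log₁₀(r₂/r₁) drop.
L₂ = 73.7 − 10·log₁₀(85.2/8.5) = 73.7 − 10.010 = 63.69 dB SPL.

63.7 dB SPL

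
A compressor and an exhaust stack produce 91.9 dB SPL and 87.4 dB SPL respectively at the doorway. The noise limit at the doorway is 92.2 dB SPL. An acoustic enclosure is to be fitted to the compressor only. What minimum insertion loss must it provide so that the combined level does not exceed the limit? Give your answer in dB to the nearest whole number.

1 dB

The untreated sources together contribute 10^(87.4/10) = 5.495e+08, i.e. 87.40 dB SPL.
To meet 92.2 dB SPL overall, the treated compressor may contribute at most 10^(92.2/10) − 5.495e+08 = 1.110e+09, i.e. 90.45 dB SPL.
Required insertion loss = 91.9 − 90.45 = 1.45 dB.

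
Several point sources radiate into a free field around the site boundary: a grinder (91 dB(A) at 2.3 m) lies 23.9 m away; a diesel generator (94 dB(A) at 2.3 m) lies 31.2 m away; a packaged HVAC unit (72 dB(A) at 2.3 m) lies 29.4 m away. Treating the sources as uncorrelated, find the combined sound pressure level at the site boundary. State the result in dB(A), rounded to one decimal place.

Apply inverse-square spreading to bring every level to the receiver, then sum 10^(L/10).
grinder: 91 − 20·log₁₀(23.9/2.3) = 91 − 20.33 = 70.67 dB(A).
diesel generator: 94 − 20·log₁₀(31.2/2.3) = 94 − 22.65 = 71.35 dB(A).
packaged HVAC unit: 72 − 20·log₁₀(29.4/2.3) = 72 − 22.13 = 49.87 dB(A).
Σ 10^(L/10) = 2.541e+07 → L_total = 10·log₁₀(2.541e+07) = 74.05 dB(A).

74.0 dB(A)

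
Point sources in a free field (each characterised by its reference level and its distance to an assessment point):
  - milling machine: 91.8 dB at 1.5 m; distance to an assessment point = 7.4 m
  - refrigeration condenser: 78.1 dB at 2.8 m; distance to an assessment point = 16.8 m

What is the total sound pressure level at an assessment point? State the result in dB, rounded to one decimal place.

First find each source's level at the receiver (point-source: −20·log₁₀(r/r_ref)), then combine on an intensity basis.
milling machine: 91.8 − 20·log₁₀(7.4/1.5) = 91.8 − 13.86 = 77.94 dB.
refrigeration condenser: 78.1 − 20·log₁₀(16.8/2.8) = 78.1 − 15.56 = 62.54 dB.
Σ 10^(L/10) = 6.398e+07 → L_total = 10·log₁₀(6.398e+07) = 78.06 dB.

78.1 dB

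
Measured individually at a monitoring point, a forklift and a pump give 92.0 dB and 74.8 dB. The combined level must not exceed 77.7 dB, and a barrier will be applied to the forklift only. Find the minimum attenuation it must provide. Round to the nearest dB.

Fixed contribution from the other source: Σ 10^(L/10) = 10^(74.8/10) = 3.020e+07 (74.80 dB).
To meet 77.7 dB overall, the treated forklift may contribute at most 10^(77.7/10) − 3.020e+07 = 2.868e+07, i.e. 74.58 dB.
Required insertion loss = 92.0 − 74.58 = 17.42 dB.

17 dB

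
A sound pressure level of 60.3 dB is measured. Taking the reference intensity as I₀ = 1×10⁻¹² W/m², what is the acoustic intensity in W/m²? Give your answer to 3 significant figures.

I = I₀·10^(L/10) = 10⁻¹² × 10^(60.3/10) = 10^(-5.970).

1.07e-06 W/m²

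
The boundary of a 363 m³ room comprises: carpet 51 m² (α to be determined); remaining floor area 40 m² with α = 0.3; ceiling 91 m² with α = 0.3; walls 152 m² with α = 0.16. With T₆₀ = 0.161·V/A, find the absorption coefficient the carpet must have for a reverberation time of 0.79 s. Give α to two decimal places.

Required total absorption A = 0.161·363/0.79 = 73.98 m².
Absorption from the other surfaces = 40·0.3 + 91·0.3 + 152·0.16 = 63.62 m², so the carpet must supply 10.36 m² over 51 m².
α = 10.36/51 = 0.203.

0.20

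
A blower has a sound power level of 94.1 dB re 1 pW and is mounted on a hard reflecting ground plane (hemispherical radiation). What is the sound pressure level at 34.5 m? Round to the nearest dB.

55 dB

L_p = L_w − 10·log₁₀(2π·r²) with r = 34.5 m.
2π·r² = 7479 m², 10·log₁₀ of that is 38.738 dB.
L_p = 94.1 − 38.738 = 55.36 dB.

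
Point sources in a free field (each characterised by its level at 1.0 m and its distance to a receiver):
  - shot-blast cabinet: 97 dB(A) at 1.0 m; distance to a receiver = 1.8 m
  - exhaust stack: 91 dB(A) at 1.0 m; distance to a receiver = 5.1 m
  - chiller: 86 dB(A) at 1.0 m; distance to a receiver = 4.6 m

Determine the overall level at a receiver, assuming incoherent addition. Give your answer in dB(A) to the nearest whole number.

Propagate each source to the receiver with L = L_ref − 20·log₁₀(r/r_ref), then add intensities.
shot-blast cabinet: 97 − 20·log₁₀(1.8/1.0) = 97 − 5.11 = 91.89 dB(A).
exhaust stack: 91 − 20·log₁₀(5.1/1.0) = 91 − 14.15 = 76.85 dB(A).
chiller: 86 − 20·log₁₀(4.6/1.0) = 86 − 13.26 = 72.74 dB(A).
Σ 10^(L/10) = 1.614e+09 → L_total = 10·log₁₀(1.614e+09) = 92.08 dB(A).

92 dB(A)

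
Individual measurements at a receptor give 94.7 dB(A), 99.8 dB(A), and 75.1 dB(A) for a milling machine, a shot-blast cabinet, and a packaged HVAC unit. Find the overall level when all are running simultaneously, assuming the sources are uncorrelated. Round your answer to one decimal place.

Incoherent sources combine by intensity addition: L_total = 10·log₁₀(Σ 10^(L_i/10)).
Σ 10^(L/10) = 10^(94.7/10) + 10^(99.8/10) + 10^(75.1/10) = 1.253e+10.
L_total = 10·log₁₀(1.253e+10) = 100.98 dB(A).

101.0 dB(A)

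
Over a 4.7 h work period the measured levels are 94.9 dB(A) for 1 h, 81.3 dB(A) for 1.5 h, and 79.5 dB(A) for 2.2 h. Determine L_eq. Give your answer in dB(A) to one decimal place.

L_eq = 10·log₁₀[(1/T)·Σ tᵢ·10^(Lᵢ/10)] with T = 4.7 h.
Σ tᵢ·10^(Lᵢ/10) = 1·10^(94.9/10) + 1.5·10^(81.3/10) + 2.2·10^(79.5/10) = 3.489e+09.
L_eq = 10·log₁₀(3.489e+09/4.7) = 88.71 dB(A).

88.7 dB(A)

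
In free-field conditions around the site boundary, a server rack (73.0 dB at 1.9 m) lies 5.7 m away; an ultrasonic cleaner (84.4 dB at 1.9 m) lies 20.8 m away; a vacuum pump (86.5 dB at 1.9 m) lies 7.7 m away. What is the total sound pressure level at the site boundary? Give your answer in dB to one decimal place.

Apply inverse-square spreading to bring every level to the receiver, then sum 10^(L/10).
server rack: 73.0 − 20·log₁₀(5.7/1.9) = 73.0 − 9.54 = 63.46 dB.
ultrasonic cleaner: 84.4 − 20·log₁₀(20.8/1.9) = 84.4 − 20.79 = 63.61 dB.
vacuum pump: 86.5 − 20·log₁₀(7.7/1.9) = 86.5 − 12.15 = 74.35 dB.
Σ 10^(L/10) = 3.171e+07 → L_total = 10·log₁₀(3.171e+07) = 75.01 dB.

75.0 dB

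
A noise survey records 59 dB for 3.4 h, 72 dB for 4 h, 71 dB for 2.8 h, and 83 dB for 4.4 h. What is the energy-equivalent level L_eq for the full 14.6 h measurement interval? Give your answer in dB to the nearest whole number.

The energy average is taken in the linear domain: L_eq = 10·log₁₀[(Σ tᵢ·10^(Lᵢ/10))/T], T = 14.6 h.
Σ tᵢ·10^(Lᵢ/10) = 3.4·10^(59/10) + 4·10^(72/10) + 2.8·10^(71/10) + 4.4·10^(83/10) = 9.793e+08.
L_eq = 10·log₁₀(9.793e+08/14.6) = 78.27 dB.

78 dB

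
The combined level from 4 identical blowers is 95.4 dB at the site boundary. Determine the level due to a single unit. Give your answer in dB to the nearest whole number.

89 dB

For N identical incoherent sources L_total = L₁ + 10·log₁₀ N, so L₁ = 95.4 − 10·log₁₀(4) = 95.4 − 6.021.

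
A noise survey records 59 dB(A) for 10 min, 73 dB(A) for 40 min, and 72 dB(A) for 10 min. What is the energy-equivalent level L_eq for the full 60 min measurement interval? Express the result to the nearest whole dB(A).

L_eq = 10·log₁₀[(1/T)·Σ tᵢ·10^(Lᵢ/10)] with T = 60 min.
Σ tᵢ·10^(Lᵢ/10) = 10·10^(59/10) + 40·10^(73/10) + 10·10^(72/10) = 9.645e+08.
L_eq = 10·log₁₀(9.645e+08/60) = 72.06 dB(A).

72 dB(A)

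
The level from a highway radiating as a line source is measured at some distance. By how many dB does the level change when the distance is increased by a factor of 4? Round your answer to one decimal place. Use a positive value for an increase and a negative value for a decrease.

-6.0 dB

Line-source spreading: ΔL = −10·log₁₀(r₂/r₁).
ΔL = −10·log₁₀(4) = -6.02 dB.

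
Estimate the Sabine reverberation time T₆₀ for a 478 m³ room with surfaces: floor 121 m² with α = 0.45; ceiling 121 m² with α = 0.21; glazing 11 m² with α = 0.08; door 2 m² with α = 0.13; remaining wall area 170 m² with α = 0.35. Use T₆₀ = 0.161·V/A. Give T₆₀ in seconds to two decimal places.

Summing Sᵢαᵢ: 121·0.45 + 121·0.21 + 11·0.08 + 2·0.13 + 170·0.35 = 140.50 m².
T₆₀ = 0.161 × 478 / 140.50 = 0.548 s.

0.55 s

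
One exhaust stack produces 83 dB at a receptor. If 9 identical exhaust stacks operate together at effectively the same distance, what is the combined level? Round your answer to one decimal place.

92.5 dB

With 9 equal, uncorrelated contributions the intensity is 9× that of one unit, giving a rise of 10·log₁₀ 9.
L_total = 83 + 10·log₁₀(9) = 83 + 9.542 = 92.54 dB.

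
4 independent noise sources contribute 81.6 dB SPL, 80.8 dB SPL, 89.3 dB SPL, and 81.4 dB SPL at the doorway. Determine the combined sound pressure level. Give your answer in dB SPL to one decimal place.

Incoherent sources combine by intensity addition: L_total = 10·log₁₀(Σ 10^(L_i/10)).
Σ 10^(L/10) = 10^(81.6/10) + 10^(80.8/10) + 10^(89.3/10) + 10^(81.4/10) = 1.254e+09.
L_total = 10·log₁₀(1.254e+09) = 90.98 dB SPL.

91.0 dB SPL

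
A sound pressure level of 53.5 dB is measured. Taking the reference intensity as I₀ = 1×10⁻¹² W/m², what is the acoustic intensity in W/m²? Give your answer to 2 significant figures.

L = 10·log₁₀(I/I₀) ⇒ I = I₀·10^(L/10) = 10⁻¹² × 10^5.35.

2.2e-07 W/m²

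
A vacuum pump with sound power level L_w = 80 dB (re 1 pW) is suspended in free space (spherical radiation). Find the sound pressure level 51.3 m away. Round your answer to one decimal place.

34.8 dB

Free-field spherical radiation: L_p = L_w − 10·log₁₀(4π·r²), r = 51.3 m.
4π·r² = 3.307e+04 m², 10·log₁₀ of that is 45.194 dB.
L_p = 80 − 45.194 = 34.81 dB.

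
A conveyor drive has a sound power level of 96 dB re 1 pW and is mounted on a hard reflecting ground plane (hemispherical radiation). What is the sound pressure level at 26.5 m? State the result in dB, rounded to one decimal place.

59.6 dB

The power spreads over a hemisphere of area 2π·r², so L_p = L_w − 10·log₁₀(2π·r²).
2π·r² = 4412 m², 10·log₁₀ of that is 36.447 dB.
L_p = 96 − 36.447 = 59.55 dB.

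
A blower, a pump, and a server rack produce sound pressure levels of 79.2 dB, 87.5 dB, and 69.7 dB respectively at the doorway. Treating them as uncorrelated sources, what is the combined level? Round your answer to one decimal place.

88.2 dB

For uncorrelated sources the intensities add, so convert each level to linear form, sum, and take 10·log₁₀ of the total.
Σ 10^(L/10) = 10^(79.2/10) + 10^(87.5/10) + 10^(69.7/10) = 6.549e+08.
L_total = 10·log₁₀(6.549e+08) = 88.16 dB.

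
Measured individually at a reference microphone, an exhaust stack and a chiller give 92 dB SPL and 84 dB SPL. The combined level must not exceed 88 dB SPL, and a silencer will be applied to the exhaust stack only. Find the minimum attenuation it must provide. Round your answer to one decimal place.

6.2 dB

Everything except the exhaust stack sums to 10^(84/10) = 2.512e+08 in linear terms, 84.00 dB SPL.
The limit corresponds to 10^(88/10) = 6.310e+08; subtracting the fixed part leaves 3.798e+08 for the exhaust stack, i.e. 85.80 dB SPL.
Required insertion loss = 92 − 85.80 = 6.20 dB.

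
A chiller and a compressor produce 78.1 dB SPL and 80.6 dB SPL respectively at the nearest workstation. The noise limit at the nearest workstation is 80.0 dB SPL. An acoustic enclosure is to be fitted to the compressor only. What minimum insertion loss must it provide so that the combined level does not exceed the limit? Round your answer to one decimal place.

The untreated sources together contribute 10^(78.1/10) = 6.457e+07, i.e. 78.10 dB SPL.
The limit corresponds to 10^(80.0/10) = 1.000e+08; subtracting the fixed part leaves 3.543e+07 for the compressor, i.e. 75.49 dB SPL.
Required insertion loss = 80.6 − 75.49 = 5.11 dB.

5.1 dB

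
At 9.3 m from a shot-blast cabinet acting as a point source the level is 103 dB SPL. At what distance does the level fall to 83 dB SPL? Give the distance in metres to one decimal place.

93.0 m

The 20.0 dB drop corresponds to a distance ratio of 10^(20.0/20) for a point source.
r₂ = 9.3·10^((103−83)/20) = 9.3·10^(20.0/20) = 93.00 m.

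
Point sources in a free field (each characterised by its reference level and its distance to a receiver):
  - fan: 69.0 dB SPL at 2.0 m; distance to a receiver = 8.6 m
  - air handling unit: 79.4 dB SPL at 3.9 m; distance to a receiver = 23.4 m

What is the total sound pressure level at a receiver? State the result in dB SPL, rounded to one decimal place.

Propagate each source to the receiver with L = L_ref − 20·log₁₀(r/r_ref), then add intensities.
fan: 69.0 − 20·log₁₀(8.6/2.0) = 69.0 − 12.67 = 56.33 dB SPL.
air handling unit: 79.4 − 20·log₁₀(23.4/3.9) = 79.4 − 15.56 = 63.84 dB SPL.
Σ 10^(L/10) = 2.849e+06 → L_total = 10·log₁₀(2.849e+06) = 64.55 dB SPL.

64.5 dB SPL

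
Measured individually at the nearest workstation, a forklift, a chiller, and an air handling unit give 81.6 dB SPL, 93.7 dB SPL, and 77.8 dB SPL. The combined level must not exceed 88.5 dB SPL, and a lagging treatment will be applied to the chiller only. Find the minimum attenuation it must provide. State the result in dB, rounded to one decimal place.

Fixed contribution from the other sources: Σ 10^(L/10) = 10^(81.6/10) + 10^(77.8/10) = 2.048e+08 (83.11 dB SPL).
The limit corresponds to 10^(88.5/10) = 7.079e+08; subtracting the fixed part leaves 5.031e+08 for the chiller, i.e. 87.02 dB SPL.
So the chiller must be reduced from 93.7 to 87.02 dB SPL: IL = 6.68 dB.

6.7 dB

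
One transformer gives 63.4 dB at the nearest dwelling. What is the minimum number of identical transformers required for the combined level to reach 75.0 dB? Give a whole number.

N identical sources give L₁ + 10·log₁₀ N, so require 10·log₁₀ N ≥ 75.0 − 63.4 = 11.6 dB.
N ≥ 10^(11.6/10) = 14.454, so N = 15.

15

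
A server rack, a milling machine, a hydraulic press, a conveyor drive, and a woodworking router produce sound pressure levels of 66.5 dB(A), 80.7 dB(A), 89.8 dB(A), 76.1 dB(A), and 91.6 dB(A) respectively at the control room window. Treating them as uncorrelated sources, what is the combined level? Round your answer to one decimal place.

Incoherent sources combine by intensity addition: L_total = 10·log₁₀(Σ 10^(L_i/10)).
Σ 10^(L/10) = 10^(66.5/10) + 10^(80.7/10) + 10^(89.8/10) + 10^(76.1/10) + 10^(91.6/10) = 2.563e+09.
L_total = 10·log₁₀(2.563e+09) = 94.09 dB(A).

94.1 dB(A)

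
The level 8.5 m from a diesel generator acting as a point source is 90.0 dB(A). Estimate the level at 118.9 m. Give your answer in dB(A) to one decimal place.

For a point source, L₂ = L₁ − 20·log₁₀(r₂/r₁).
L₂ = 90.0 − 20·log₁₀(118.9/8.5) = 90.0 − 22.915 = 67.08 dB(A).

67.1 dB(A)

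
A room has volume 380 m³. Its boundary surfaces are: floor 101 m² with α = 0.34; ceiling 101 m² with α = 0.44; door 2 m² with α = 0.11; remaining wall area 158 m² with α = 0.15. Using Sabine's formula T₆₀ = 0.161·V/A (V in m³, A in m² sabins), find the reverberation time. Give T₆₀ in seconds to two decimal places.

0.60 s

Summing Sᵢαᵢ: 101·0.34 + 101·0.44 + 2·0.11 + 158·0.15 = 102.70 m².
T₆₀ = 0.161·V/A = 0.161·380/102.70 = 0.596 s.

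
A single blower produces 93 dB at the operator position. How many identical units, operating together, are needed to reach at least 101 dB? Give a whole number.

N identical sources give L₁ + 10·log₁₀ N, so require 10·log₁₀ N ≥ 101 − 93 = 8.0 dB.
N ≥ 10^(8.0/10) = 6.310, so N = 7.

7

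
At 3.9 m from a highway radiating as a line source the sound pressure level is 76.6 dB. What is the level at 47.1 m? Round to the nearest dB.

Line-source attenuation: ΔL = 10·log₁₀(r₂/r₁) = 10·log₁₀(47.1/3.9) = 10.820 dB.
L₂ = 76.6 − 10·log₁₀(47.1/3.9) = 76.6 − 10.820 = 65.78 dB.

66 dB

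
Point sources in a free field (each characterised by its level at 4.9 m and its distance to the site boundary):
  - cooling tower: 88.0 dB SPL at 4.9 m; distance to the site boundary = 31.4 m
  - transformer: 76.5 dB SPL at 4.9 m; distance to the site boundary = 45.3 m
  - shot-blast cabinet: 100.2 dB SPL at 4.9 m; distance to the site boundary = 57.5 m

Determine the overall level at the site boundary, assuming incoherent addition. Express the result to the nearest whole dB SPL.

Apply inverse-square spreading to bring every level to the receiver, then sum 10^(L/10).
cooling tower: 88.0 − 20·log₁₀(31.4/4.9) = 88.0 − 16.13 = 71.87 dB SPL.
transformer: 76.5 − 20·log₁₀(45.3/4.9) = 76.5 − 19.32 = 57.18 dB SPL.
shot-blast cabinet: 100.2 − 20·log₁₀(57.5/4.9) = 100.2 − 21.39 = 78.81 dB SPL.
Σ 10^(L/10) = 9.193e+07 → L_total = 10·log₁₀(9.193e+07) = 79.63 dB SPL.

80 dB SPL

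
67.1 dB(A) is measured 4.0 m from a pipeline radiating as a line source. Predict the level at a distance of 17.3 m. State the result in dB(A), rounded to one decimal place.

60.7 dB(A)

For a line source, L₂ = L₁ − 10·log₁₀(r₂/r₁).
L₂ = 67.1 − 10·log₁₀(17.3/4.0) = 67.1 − 6.360 = 60.74 dB(A).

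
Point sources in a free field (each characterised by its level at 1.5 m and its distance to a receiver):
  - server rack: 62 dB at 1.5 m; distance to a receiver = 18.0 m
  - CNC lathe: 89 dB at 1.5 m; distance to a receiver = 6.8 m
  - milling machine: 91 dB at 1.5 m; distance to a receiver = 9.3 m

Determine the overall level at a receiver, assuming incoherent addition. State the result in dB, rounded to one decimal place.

78.5 dB

Propagate each source to the receiver with L = L_ref − 20·log₁₀(r/r_ref), then add intensities.
server rack: 62 − 20·log₁₀(18.0/1.5) = 62 − 21.58 = 40.42 dB.
CNC lathe: 89 − 20·log₁₀(6.8/1.5) = 89 − 13.13 = 75.87 dB.
milling machine: 91 − 20·log₁₀(9.3/1.5) = 91 − 15.85 = 75.15 dB.
Σ 10^(L/10) = 7.141e+07 → L_total = 10·log₁₀(7.141e+07) = 78.54 dB.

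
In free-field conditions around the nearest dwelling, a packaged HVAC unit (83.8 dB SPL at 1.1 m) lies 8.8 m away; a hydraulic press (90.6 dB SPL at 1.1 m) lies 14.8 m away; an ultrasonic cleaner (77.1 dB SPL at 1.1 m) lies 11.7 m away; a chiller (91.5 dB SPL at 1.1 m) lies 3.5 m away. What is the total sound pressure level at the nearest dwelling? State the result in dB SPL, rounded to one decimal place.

81.8 dB SPL

Apply inverse-square spreading to bring every level to the receiver, then sum 10^(L/10).
packaged HVAC unit: 83.8 − 20·log₁₀(8.8/1.1) = 83.8 − 18.06 = 65.74 dB SPL.
hydraulic press: 90.6 − 20·log₁₀(14.8/1.1) = 90.6 − 22.58 = 68.02 dB SPL.
ultrasonic cleaner: 77.1 − 20·log₁₀(11.7/1.1) = 77.1 − 20.54 = 56.56 dB SPL.
chiller: 91.5 − 20·log₁₀(3.5/1.1) = 91.5 − 10.05 = 81.45 dB SPL.
Σ 10^(L/10) = 1.501e+08 → L_total = 10·log₁₀(1.501e+08) = 81.76 dB SPL.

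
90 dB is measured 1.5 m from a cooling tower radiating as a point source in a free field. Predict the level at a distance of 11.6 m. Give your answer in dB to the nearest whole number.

72 dB

For a point source, L₂ = L₁ − 20·log₁₀(r₂/r₁).
L₂ = 90 − 20·log₁₀(11.6/1.5) = 90 − 17.767 = 72.23 dB.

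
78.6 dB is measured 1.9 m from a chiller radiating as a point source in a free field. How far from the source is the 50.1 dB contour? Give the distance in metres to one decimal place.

For a point source L₁ − L₂ = 20·log₁₀(r₂/r₁), so r₂ = r₁·10^((L₁−L₂)/20).
r₂ = 1.9·10^((78.6−50.1)/20) = 1.9·10^(28.5/20) = 50.55 m.

50.6 m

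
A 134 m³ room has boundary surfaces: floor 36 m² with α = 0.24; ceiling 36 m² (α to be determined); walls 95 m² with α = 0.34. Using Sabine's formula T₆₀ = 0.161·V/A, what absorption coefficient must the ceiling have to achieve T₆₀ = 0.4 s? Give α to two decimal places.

From T₆₀ = 0.161·V/A, the target T₆₀ = 0.4 s needs A = 0.161·134/0.4 = 53.94 m².
Absorption from the other surfaces = 36·0.24 + 95·0.34 = 40.94 m², so the ceiling must supply 12.99 m² over 36 m².
α = 12.99/36 = 0.361.

0.36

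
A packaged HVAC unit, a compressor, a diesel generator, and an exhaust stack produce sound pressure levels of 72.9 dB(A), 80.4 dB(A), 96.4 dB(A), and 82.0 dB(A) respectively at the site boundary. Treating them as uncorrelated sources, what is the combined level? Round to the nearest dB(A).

97 dB(A)

For uncorrelated sources the intensities add, so convert each level to linear form, sum, and take 10·log₁₀ of the total.
Σ 10^(L/10) = 10^(72.9/10) + 10^(80.4/10) + 10^(96.4/10) + 10^(82.0/10) = 4.653e+09.
L_total = 10·log₁₀(4.653e+09) = 96.68 dB(A).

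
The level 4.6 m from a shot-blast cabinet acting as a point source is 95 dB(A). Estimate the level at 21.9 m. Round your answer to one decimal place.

81.4 dB(A)

For a point source, L₂ = L₁ − 20·log₁₀(r₂/r₁).
L₂ = 95 − 20·log₁₀(21.9/4.6) = 95 − 13.554 = 81.45 dB(A).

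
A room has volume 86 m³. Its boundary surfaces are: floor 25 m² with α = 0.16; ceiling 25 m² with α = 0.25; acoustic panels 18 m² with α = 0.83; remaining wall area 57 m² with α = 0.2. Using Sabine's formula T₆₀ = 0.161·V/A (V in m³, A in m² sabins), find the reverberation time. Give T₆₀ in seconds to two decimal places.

0.38 s

A = Σ Sᵢαᵢ = 25·0.16 + 25·0.25 + 18·0.83 + 57·0.2 = 36.59 m².
T₆₀ = 0.161 × 86 / 36.59 = 0.378 s.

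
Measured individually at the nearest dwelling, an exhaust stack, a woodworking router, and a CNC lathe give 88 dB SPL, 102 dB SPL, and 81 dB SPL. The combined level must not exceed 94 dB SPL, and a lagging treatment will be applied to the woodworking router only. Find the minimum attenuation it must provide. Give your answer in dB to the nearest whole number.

10 dB

Everything except the woodworking router sums to 10^(88/10) + 10^(81/10) = 7.568e+08 in linear terms, 88.79 dB SPL.
To meet 94 dB SPL overall, the treated woodworking router may contribute at most 10^(94/10) − 7.568e+08 = 1.755e+09, i.e. 92.44 dB SPL.
Required insertion loss = 102 − 92.44 = 9.56 dB.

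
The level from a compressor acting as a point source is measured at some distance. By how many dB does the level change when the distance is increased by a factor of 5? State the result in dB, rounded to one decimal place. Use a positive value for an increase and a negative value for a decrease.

A point source loses 6 dB per doubling of distance; generally ΔL = −20·log₁₀(r₂/r₁).
ΔL = −20·log₁₀(5) = -13.98 dB.

-14.0 dB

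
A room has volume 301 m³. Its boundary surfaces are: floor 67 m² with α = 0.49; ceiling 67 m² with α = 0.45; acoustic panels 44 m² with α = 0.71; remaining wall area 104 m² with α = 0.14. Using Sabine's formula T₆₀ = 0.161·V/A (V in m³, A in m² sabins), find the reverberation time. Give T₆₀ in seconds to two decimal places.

0.45 s

Total absorption A = 67·0.49 + 67·0.45 + 44·0.71 + 104·0.14 = 108.78 m² sabins.
T₆₀ = 0.161·V/A = 0.161·301/108.78 = 0.445 s.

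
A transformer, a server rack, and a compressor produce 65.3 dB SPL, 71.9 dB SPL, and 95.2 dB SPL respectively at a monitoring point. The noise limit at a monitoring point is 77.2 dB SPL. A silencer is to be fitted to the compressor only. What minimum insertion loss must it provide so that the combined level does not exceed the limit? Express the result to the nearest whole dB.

20 dB

The untreated sources together contribute 10^(65.3/10) + 10^(71.9/10) = 1.888e+07, i.e. 72.76 dB SPL.
The limit corresponds to 10^(77.2/10) = 5.248e+07; subtracting the fixed part leaves 3.360e+07 for the compressor, i.e. 75.26 dB SPL.
Required insertion loss = 95.2 − 75.26 = 19.94 dB.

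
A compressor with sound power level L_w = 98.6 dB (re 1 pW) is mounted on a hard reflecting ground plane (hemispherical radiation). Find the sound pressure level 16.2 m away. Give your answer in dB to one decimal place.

66.4 dB

The power spreads over a hemisphere of area 2π·r², so L_p = L_w − 10·log₁₀(2π·r²).
2π·r² = 1649 m², 10·log₁₀ of that is 32.172 dB.
L_p = 98.6 − 32.172 = 66.43 dB.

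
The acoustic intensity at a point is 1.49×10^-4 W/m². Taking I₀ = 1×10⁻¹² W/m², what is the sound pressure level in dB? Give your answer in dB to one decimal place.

81.7 dB

L = 10·log₁₀(I/I₀) = 10·log₁₀(1.49×10^-4/10⁻¹²) = 10·log₁₀(1.49×10^8).
L = 10·(0.1732 + 8) = 81.73 dB.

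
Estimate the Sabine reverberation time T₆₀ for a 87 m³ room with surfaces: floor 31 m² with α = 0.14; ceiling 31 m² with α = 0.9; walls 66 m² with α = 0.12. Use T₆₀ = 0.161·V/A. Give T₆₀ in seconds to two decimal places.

A = Σ Sᵢαᵢ = 31·0.14 + 31·0.9 + 66·0.12 = 40.16 m².
T₆₀ = 0.161 × 87 / 40.16 = 0.349 s.

0.35 s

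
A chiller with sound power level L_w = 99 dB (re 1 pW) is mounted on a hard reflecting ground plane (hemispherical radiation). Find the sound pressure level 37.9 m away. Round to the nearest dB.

59 dB

The power spreads over a hemisphere of area 2π·r², so L_p = L_w − 10·log₁₀(2π·r²).
2π·r² = 9025 m², 10·log₁₀ of that is 39.555 dB.
L_p = 99 − 39.555 = 59.45 dB.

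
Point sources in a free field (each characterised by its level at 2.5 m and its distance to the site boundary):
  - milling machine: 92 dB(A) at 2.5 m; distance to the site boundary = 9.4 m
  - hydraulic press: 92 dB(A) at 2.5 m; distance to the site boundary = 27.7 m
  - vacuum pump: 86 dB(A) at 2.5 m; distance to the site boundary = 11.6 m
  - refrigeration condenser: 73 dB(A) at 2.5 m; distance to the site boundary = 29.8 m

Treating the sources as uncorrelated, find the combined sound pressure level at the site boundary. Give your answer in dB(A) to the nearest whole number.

First find each source's level at the receiver (point-source: −20·log₁₀(r/r_ref)), then combine on an intensity basis.
milling machine: 92 − 20·log₁₀(9.4/2.5) = 92 − 11.50 = 80.50 dB(A).
hydraulic press: 92 − 20·log₁₀(27.7/2.5) = 92 − 20.89 = 71.11 dB(A).
vacuum pump: 86 − 20·log₁₀(11.6/2.5) = 86 − 13.33 = 72.67 dB(A).
refrigeration condenser: 73 − 20·log₁₀(29.8/2.5) = 73 − 21.53 = 51.47 dB(A).
Σ 10^(L/10) = 1.436e+08 → L_total = 10·log₁₀(1.436e+08) = 81.57 dB(A).

82 dB(A)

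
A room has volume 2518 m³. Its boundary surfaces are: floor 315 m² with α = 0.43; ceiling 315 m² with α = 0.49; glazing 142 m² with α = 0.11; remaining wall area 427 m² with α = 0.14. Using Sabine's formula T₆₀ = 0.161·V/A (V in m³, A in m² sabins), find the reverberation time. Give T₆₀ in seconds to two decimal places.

Summing Sᵢαᵢ: 315·0.43 + 315·0.49 + 142·0.11 + 427·0.14 = 365.20 m².
T₆₀ = 0.161·V/A = 0.161·2518/365.20 = 1.110 s.

1.11 s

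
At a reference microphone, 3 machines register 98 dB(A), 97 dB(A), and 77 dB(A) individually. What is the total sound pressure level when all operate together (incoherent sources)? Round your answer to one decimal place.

100.6 dB(A)

For uncorrelated sources the intensities add, so convert each level to linear form, sum, and take 10·log₁₀ of the total.
Σ 10^(L/10) = 10^(98/10) + 10^(97/10) + 10^(77/10) = 1.137e+10.
L_total = 10·log₁₀(1.137e+10) = 100.56 dB(A).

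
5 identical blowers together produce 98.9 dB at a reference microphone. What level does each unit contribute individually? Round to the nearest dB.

5 equal contributions raise the level by 10·log₁₀ 5 = 6.990 dB, so each unit alone gives 98.9 − 6.990.

92 dB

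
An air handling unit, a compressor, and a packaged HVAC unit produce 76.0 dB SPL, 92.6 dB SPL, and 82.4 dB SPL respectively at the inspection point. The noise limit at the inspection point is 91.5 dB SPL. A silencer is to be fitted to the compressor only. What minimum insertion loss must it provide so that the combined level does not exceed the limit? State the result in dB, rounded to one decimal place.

1.8 dB

Everything except the compressor sums to 10^(76.0/10) + 10^(82.4/10) = 2.136e+08 in linear terms, 83.30 dB SPL.
The limit corresponds to 10^(91.5/10) = 1.413e+09; subtracting the fixed part leaves 1.199e+09 for the compressor, i.e. 90.79 dB SPL.
So the compressor must be reduced from 92.6 to 90.79 dB SPL: IL = 1.81 dB.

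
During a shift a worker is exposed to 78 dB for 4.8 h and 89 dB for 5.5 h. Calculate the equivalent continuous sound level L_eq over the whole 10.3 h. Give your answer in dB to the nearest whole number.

87 dB

Weight each interval's intensity by its duration and average over T = 10.3 h:
Σ tᵢ·10^(Lᵢ/10) = 4.8·10^(78/10) + 5.5·10^(89/10) = 4.672e+09.
L_eq = 10·log₁₀(4.672e+09/10.3) = 86.57 dB.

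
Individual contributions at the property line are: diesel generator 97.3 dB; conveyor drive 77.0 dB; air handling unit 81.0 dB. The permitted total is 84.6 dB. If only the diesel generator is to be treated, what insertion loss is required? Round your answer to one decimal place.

The untreated sources together contribute 10^(77.0/10) + 10^(81.0/10) = 1.760e+08, i.e. 82.46 dB.
To meet 84.6 dB overall, the treated diesel generator may contribute at most 10^(84.6/10) − 1.760e+08 = 1.124e+08, i.e. 80.51 dB.
So the diesel generator must be reduced from 97.3 to 80.51 dB: IL = 16.79 dB.

16.8 dB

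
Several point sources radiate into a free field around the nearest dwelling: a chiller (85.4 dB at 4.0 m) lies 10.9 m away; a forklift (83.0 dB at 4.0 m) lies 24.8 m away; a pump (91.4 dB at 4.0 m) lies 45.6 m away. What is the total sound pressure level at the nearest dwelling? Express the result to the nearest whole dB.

Propagate each source to the receiver with L = L_ref − 20·log₁₀(r/r_ref), then add intensities.
chiller: 85.4 − 20·log₁₀(10.9/4.0) = 85.4 − 8.71 = 76.69 dB.
forklift: 83.0 − 20·log₁₀(24.8/4.0) = 83.0 − 15.85 = 67.15 dB.
pump: 91.4 − 20·log₁₀(45.6/4.0) = 91.4 − 21.14 = 70.26 dB.
Σ 10^(L/10) = 6.251e+07 → L_total = 10·log₁₀(6.251e+07) = 77.96 dB.

78 dB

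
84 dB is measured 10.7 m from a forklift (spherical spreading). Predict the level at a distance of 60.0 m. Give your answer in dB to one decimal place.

69.0 dB

For a point source, L₂ = L₁ − 20·log₁₀(r₂/r₁).
L₂ = 84 − 20·log₁₀(60.0/10.7) = 84 − 14.975 = 69.02 dB.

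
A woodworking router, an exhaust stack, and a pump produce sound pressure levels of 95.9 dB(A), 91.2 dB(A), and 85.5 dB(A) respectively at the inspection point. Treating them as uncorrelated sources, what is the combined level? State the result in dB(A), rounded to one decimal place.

For uncorrelated sources the intensities add, so convert each level to linear form, sum, and take 10·log₁₀ of the total.
Σ 10^(L/10) = 10^(95.9/10) + 10^(91.2/10) + 10^(85.5/10) = 5.564e+09.
L_total = 10·log₁₀(5.564e+09) = 97.45 dB(A).

97.5 dB(A)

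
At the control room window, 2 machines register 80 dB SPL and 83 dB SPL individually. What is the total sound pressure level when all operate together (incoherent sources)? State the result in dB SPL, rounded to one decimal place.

For uncorrelated sources the intensities add, so convert each level to linear form, sum, and take 10·log₁₀ of the total.
Σ 10^(L/10) = 10^(80/10) + 10^(83/10) = 2.995e+08.
L_total = 10·log₁₀(2.995e+08) = 84.76 dB SPL.

84.8 dB SPL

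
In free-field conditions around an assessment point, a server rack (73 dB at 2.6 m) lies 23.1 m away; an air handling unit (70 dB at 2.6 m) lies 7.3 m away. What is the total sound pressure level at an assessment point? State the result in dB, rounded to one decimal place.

61.8 dB

Apply inverse-square spreading to bring every level to the receiver, then sum 10^(L/10).
server rack: 73 − 20·log₁₀(23.1/2.6) = 73 − 18.97 = 54.03 dB.
air handling unit: 70 − 20·log₁₀(7.3/2.6) = 70 − 8.97 = 61.03 dB.
Σ 10^(L/10) = 1.521e+06 → L_total = 10·log₁₀(1.521e+06) = 61.82 dB.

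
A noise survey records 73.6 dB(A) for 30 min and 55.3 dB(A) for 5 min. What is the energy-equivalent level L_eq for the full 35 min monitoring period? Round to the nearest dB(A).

Weight each interval's intensity by its duration and average over T = 35 min:
Σ tᵢ·10^(Lᵢ/10) = 30·10^(73.6/10) + 5·10^(55.3/10) = 6.890e+08.
L_eq = 10·log₁₀(6.890e+08/35) = 72.94 dB(A).

73 dB(A)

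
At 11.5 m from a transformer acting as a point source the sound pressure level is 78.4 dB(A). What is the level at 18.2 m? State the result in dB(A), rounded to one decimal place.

Spherical spreading from a point source gives a 20·log₁₀(r₂/r₁) drop.
L₂ = 78.4 − 20·log₁₀(18.2/11.5) = 78.4 − 3.987 = 74.41 dB(A).

74.4 dB(A)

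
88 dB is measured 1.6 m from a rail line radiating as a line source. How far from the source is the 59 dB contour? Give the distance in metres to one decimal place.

1270.9 m

Line-source spreading drops the level by 10·log₁₀(r₂/r₁); inverting, r₂/r₁ = 10^(ΔL/10).
r₂ = 1.6·10^((88−59)/10) = 1.6·10^(29.0/10) = 1270.93 m.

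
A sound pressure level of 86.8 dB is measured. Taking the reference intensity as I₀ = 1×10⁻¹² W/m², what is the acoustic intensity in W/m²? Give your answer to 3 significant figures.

I/I₀ = 10^(86.8/10) = 4.786e+08, so I = 4.786e+08 × 10⁻¹² W/m².

0.000479 W/m²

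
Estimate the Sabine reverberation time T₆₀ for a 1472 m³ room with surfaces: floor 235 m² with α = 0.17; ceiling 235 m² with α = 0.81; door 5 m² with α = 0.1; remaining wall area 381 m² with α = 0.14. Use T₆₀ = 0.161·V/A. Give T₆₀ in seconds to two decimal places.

0.83 s

Total absorption A = 235·0.17 + 235·0.81 + 5·0.1 + 381·0.14 = 284.14 m² sabins.
T₆₀ = 0.161 × 1472 / 284.14 = 0.834 s.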